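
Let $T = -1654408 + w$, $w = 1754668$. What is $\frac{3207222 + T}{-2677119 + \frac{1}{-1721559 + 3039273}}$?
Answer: $- \frac{4358315336148}{3527677185965} \approx -1.2355$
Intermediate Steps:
$T = 100260$ ($T = -1654408 + 1754668 = 100260$)
$\frac{3207222 + T}{-2677119 + \frac{1}{-1721559 + 3039273}} = \frac{3207222 + 100260}{-2677119 + \frac{1}{-1721559 + 3039273}} = \frac{3307482}{-2677119 + \frac{1}{1317714}} = \frac{3307482}{- \frac{3527677185965}{1317714}} = 3307482 \left(- \frac{1317714}{3527677185965}\right) = - \frac{4358315336148}{3527677185965}$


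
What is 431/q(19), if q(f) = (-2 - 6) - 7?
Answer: -431/15 ≈ -28.733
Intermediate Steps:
q(f) = -15 (q(f) = -8 - 7 = -15)
431/q(19) = 431/(-15) = 431*(-1/15) = -431/15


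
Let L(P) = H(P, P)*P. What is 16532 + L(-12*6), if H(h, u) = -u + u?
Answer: 16532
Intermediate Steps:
H(h, u) = 0
L(P) = 0 (L(P) = 0*P = 0)
16532 + L(-12*6) = 16532 + 0 = 16532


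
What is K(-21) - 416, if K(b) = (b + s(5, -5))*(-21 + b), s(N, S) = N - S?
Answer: 46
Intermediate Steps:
K(b) = (-21 + b)*(10 + b) (K(b) = (b + (5 - 1*(-5)))*(-21 + b) = (b + (5 + 5))*(-21 + b) = (b + 10)*(-21 + b) = (10 + b)*(-21 + b) = (-21 + b)*(10 + b))
K(-21) - 416 = (-210 + (-21)**2 - 11*(-21)) - 416 = (-210 + 441 + 231) - 416 = 462 - 416 = 46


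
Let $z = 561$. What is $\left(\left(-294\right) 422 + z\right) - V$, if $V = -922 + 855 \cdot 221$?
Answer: $-311540$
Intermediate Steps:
$V = 188033$ ($V = -922 + 188955 = 188033$)
$\left(\left(-294\right) 422 + z\right) - V = \left(\left(-294\right) 422 + 561\right) - 188033 = \left(-124068 + 561\right) - 188033 = -123507 - 188033 = -311540$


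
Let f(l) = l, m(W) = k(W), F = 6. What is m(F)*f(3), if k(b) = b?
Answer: 18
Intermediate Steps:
m(W) = W
m(F)*f(3) = 6*3 = 18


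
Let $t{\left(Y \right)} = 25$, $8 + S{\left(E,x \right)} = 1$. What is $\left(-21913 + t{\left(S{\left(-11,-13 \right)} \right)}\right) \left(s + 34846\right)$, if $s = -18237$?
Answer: $-363537792$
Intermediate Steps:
$S{\left(E,x \right)} = -7$ ($S{\left(E,x \right)} = -8 + 1 = -7$)
$\left(-21913 + t{\left(S{\left(-11,-13 \right)} \right)}\right) \left(s + 34846\right) = \left(-21913 + 25\right) \left(-18237 + 34846\right) = \left(-21888\right) 16609 = -363537792$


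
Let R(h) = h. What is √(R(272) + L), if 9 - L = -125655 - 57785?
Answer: √183721 ≈ 428.63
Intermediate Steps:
L = 183449 (L = 9 - (-125655 - 57785) = 9 - 1*(-183440) = 9 + 183440 = 183449)
√(R(272) + L) = √(272 + 183449) = √183721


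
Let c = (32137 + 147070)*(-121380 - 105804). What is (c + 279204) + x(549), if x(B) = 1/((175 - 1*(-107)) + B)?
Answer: -33832240307603/831 ≈ -4.0713e+10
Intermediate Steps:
x(B) = 1/(282 + B) (x(B) = 1/((175 + 107) + B) = 1/(282 + B))
c = -40712963088 (c = 179207*(-227184) = -40712963088)
(c + 279204) + x(549) = (-40712963088 + 279204) + 1/(282 + 549) = -40712683884 + 1/831 = -33832240307603/831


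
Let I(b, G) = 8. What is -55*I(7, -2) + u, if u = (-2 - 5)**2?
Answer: -391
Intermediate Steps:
u = 49 (u = (-7)**2 = 49)
-55*I(7, -2) + u = -55*8 + 49 = -440 + 49 = -391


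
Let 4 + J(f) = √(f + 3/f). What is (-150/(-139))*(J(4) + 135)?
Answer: 19650/139 + 75*√19/139 ≈ 143.72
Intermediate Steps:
J(f) = -4 + √(f + 3/f)
(-150/(-139))*(J(4) + 135) = (-150/(-139))*((-4 + √(4 + 3/4)) + 135) = (-150*(-1/139))*((-4 + √(4 + 3*(¼))) + 135) = 150*((-4 + √(4 + ¾)) + 135)/139 = 150*((-4 + √(19/4)) + 135)/139 = 150*((-4 + √19/2) + 135)/139 = 150*(131 + √19/2)/139 = 19650/139 + 75*√19/139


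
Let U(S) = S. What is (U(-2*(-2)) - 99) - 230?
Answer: -325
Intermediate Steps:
(U(-2*(-2)) - 99) - 230 = (-2*(-2) - 99) - 230 = (4 - 99) - 230 = -95 - 230 = -325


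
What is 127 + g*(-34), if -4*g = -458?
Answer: -3766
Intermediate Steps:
g = 229/2 (g = -1/4*(-458) = 229/2 ≈ 114.50)
127 + g*(-34) = 127 + (229/2)*(-34) = 127 - 3893 = -3766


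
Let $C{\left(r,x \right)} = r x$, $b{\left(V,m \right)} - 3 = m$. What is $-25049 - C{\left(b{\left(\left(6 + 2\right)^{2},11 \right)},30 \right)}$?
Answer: $-25469$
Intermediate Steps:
$b{\left(V,m \right)} = 3 + m$
$-25049 - C{\left(b{\left(\left(6 + 2\right)^{2},11 \right)},30 \right)} = -25049 - \left(3 + 11\right) 30 = -25049 - 14 \cdot 30 = -25049 - 420 = -25469$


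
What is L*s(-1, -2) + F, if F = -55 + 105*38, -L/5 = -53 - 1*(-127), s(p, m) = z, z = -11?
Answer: 8005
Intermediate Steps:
s(p, m) = -11
L = -370 (L = -5*(-53 - 1*(-127)) = -5*(-53 + 127) = -5*74 = -370)
F = 3935 (F = -55 + 3990 = 3935)
L*s(-1, -2) + F = -370*(-11) + 3935 = 4070 + 3935 = 8005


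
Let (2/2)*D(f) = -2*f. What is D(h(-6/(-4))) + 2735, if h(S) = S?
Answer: 2732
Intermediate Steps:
D(f) = -2*f
D(h(-6/(-4))) + 2735 = -(-12)/(-4) + 2735 = -(-12)*(-1)/4 + 2735 = -2*3/2 + 2735 = -3 + 2735 = 2732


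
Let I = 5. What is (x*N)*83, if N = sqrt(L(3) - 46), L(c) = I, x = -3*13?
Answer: -3237*I*sqrt(41) ≈ -20727.0*I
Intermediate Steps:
x = -39
L(c) = 5
N = I*sqrt(41) (N = sqrt(5 - 46) = sqrt(-41) = I*sqrt(41) ≈ 6.4031*I)
(x*N)*83 = -39*I*sqrt(41)*83 = -3237*I*sqrt(41)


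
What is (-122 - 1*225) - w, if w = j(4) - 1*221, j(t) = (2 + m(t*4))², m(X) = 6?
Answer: -190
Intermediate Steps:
j(t) = 64 (j(t) = (2 + 6)² = 8² = 64)
w = -157 (w = 64 - 1*221 = 64 - 221 = -157)
(-122 - 1*225) - w = (-122 - 1*225) - 1*(-157) = (-122 - 225) + 157 = -347 + 157 = -190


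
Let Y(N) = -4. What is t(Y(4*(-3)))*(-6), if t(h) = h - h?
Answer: 0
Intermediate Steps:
t(h) = 0
t(Y(4*(-3)))*(-6) = 0*(-6) = 0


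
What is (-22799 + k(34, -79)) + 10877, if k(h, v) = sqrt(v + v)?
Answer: -11922 + I*sqrt(158) ≈ -11922.0 + 12.57*I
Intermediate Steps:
k(h, v) = sqrt(2)*sqrt(v) (k(h, v) = sqrt(2*v) = sqrt(2)*sqrt(v))
(-22799 + k(34, -79)) + 10877 = (-22799 + sqrt(2)*sqrt(-79)) + 10877 = (-22799 + sqrt(2)*(I*sqrt(79))) + 10877 = (-22799 + I*sqrt(158)) + 10877 = -11922 + I*sqrt(158)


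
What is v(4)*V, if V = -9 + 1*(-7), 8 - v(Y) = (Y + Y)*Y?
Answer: 384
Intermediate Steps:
v(Y) = 8 - 2*Y**2 (v(Y) = 8 - (Y + Y)*Y = 8 - 2*Y*Y = 8 - 2*Y**2)
V = -16 (V = -9 - 7 = -16)
v(4)*V = (8 - 2*4**2)*(-16) = (8 - 2*16)*(-16) = (8 - 32)*(-16) = -24*(-16) = 384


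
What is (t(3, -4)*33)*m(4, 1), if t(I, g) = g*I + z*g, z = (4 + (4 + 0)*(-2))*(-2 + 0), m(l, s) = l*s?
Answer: -5808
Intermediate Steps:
z = 8 (z = (4 + 4*(-2))*(-2) = (4 - 8)*(-2) = -4*(-2) = 8)
t(I, g) = 8*g + I*g (t(I, g) = g*I + 8*g = I*g + 8*g = 8*g + I*g)
(t(3, -4)*33)*m(4, 1) = (-4*(8 + 3)*33)*(4*1) = (-4*11*33)*4 = -44*33*4 = -1452*4 = -5808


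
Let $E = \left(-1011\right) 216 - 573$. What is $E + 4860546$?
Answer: $4641597$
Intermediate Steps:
$E = -218949$ ($E = -218376 - 573 = -218949$)
$E + 4860546 = -218949 + 4860546 = 4641597$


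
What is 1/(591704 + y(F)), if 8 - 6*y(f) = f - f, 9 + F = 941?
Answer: 3/1775116 ≈ 1.6900e-6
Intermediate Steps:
F = 932 (F = -9 + 941 = 932)
y(f) = 4/3 (y(f) = 4/3 - (f - f)/6 = 4/3 - ⅙*0 = 4/3 + 0 = 4/3)
1/(591704 + y(F)) = 1/(591704 + 4/3) = 1/(1775116/3) = 3/1775116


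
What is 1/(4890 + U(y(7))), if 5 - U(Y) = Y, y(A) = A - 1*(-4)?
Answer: 1/4884 ≈ 0.00020475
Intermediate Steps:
y(A) = 4 + A (y(A) = A + 4 = 4 + A)
U(Y) = 5 - Y
1/(4890 + U(y(7))) = 1/(4890 + (5 - (4 + 7))) = 1/(4890 + (5 - 1*11)) = 1/(4890 + (5 - 11)) = 1/(4890 - 6) = 1/4884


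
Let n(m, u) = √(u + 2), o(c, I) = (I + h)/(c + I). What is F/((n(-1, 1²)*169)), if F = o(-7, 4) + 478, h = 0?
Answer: 110*√3/117 ≈ 1.6284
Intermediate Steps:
o(c, I) = I/(I + c) (o(c, I) = (I + 0)/(c + I) = I/(I + c))
n(m, u) = √(2 + u)
F = 1430/3 (F = 4/(4 - 7) + 478 = 4/(-3) + 478 = 4*(-⅓) + 478 = -4/3 + 478 = 1430/3 ≈ 476.67)
F/((n(-1, 1²)*169)) = 1430/(3*((√(2 + 1²)*169))) = 1430/(3*((√(2 + 1)*169))) = 1430/(3*((√3*169))) = 1430/(3*((169*√3))) = 1430*(√3/507)/3 = 110*√3/117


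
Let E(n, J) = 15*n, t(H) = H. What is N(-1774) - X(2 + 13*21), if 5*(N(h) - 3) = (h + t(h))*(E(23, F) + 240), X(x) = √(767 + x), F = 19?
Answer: -415113 - √1042 ≈ -4.1515e+5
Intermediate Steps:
N(h) = 3 + 234*h (N(h) = 3 + ((h + h)*(15*23 + 240))/5 = 3 + ((2*h)*(345 + 240))/5 = 3 + ((2*h)*585)/5 = 3 + (1170*h)/5 = 3 + 234*h)
N(-1774) - X(2 + 13*21) = (3 + 234*(-1774)) - √(767 + (2 + 13*21)) = (3 - 415116) - √(767 + (2 + 273)) = -415113 - √(767 + 275) = -415113 - √1042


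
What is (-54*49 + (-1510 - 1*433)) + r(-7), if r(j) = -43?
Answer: -4632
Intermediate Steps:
(-54*49 + (-1510 - 1*433)) + r(-7) = (-54*49 + (-1510 - 1*433)) - 43 = (-2646 + (-1510 - 433)) - 43 = (-2646 - 1943) - 43 = -4589 - 43 = -4632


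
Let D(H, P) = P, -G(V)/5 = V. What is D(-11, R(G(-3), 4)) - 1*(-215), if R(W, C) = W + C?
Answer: 234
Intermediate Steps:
G(V) = -5*V
R(W, C) = C + W
D(-11, R(G(-3), 4)) - 1*(-215) = (4 - 5*(-3)) - 1*(-215) = (4 + 15) + 215 = 19 + 215 = 234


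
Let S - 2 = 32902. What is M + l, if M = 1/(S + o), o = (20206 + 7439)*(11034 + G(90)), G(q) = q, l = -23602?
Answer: -7258933974167/307555884 ≈ -23602.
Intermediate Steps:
S = 32904 (S = 2 + 32902 = 32904)
o = 307522980 (o = (20206 + 7439)*(11034 + 90) = 27645*11124 = 307522980)
M = 1/307555884 (M = 1/(32904 + 307522980) = 1/307555884 ≈ 3.2514e-9)
M + l = 1/307555884 - 23602 = -7258933974167/307555884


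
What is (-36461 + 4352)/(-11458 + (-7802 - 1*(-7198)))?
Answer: 32109/12062 ≈ 2.6620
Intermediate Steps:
(-36461 + 4352)/(-11458 + (-7802 - 1*(-7198))) = -32109/(-11458 + (-7802 + 7198)) = -32109/(-11458 - 604) = -32109/(-12062) = -32109*(-1/12062) = 32109/12062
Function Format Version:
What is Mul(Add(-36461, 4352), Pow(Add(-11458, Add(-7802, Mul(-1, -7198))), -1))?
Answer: Rational(32109, 12062) ≈ 2.6620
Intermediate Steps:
Mul(Add(-36461, 4352), Pow(Add(-11458, Add(-7802, Mul(-1, -7198))), -1)) = Mul(-32109, Pow(Add(-11458, Add(-7802, 7198)), -1)) = Mul(-32109, Pow(Add(-11458, -604), -1)) = Mul(-32109, Pow(-12062, -1)) = Mul(-32109, Rational(-1, 12062)) = Rational(32109, 12062)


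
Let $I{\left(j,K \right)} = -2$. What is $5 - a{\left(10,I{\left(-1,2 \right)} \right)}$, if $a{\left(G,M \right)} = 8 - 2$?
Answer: $-1$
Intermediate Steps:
$a{\left(G,M \right)} = 6$ ($a{\left(G,M \right)} = 8 - 2 = 6$)
$5 - a{\left(10,I{\left(-1,2 \right)} \right)} = 5 - 6 = -1$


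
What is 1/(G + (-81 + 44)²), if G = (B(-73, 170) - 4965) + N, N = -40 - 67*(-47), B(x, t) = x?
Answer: -1/560 ≈ -0.0017857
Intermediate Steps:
N = 3109 (N = -40 + 3149 = 3109)
G = -1929 (G = (-73 - 4965) + 3109 = -5038 + 3109 = -1929)
1/(G + (-81 + 44)²) = 1/(-1929 + (-81 + 44)²) = 1/(-1929 + (-37)²) = 1/(-1929 + 1369) = 1/(-560) = -1/560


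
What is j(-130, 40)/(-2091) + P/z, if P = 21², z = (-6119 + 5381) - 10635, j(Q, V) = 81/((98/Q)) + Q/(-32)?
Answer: 3899761/365573712 ≈ 0.010668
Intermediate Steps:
j(Q, V) = 1247*Q/1568 (j(Q, V) = 81*(Q/98) + Q*(-1/32) = 81*Q/98 - Q/32 = 1247*Q/1568)
z = -11373 (z = -738 - 10635 = -11373)
P = 441
j(-130, 40)/(-2091) + P/z = ((1247/1568)*(-130))/(-2091) + 441/(-11373) = -81055/784*(-1/2091) + 441*(-1/11373) = 81055/1639344 - 147/3791 = 3899761/365573712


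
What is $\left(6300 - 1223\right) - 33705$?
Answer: $-28628$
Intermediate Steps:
$\left(6300 - 1223\right) - 33705 = 5077 - 33705 = -28628$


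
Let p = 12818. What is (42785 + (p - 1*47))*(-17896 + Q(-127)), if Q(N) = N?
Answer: -1001285788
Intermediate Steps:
(42785 + (p - 1*47))*(-17896 + Q(-127)) = (42785 + (12818 - 1*47))*(-17896 - 127) = (42785 + (12818 - 47))*(-18023) = (42785 + 12771)*(-18023) = 55556*(-18023) = -1001285788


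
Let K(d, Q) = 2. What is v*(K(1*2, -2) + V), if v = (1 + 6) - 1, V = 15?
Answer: 102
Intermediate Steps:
v = 6 (v = 7 - 1 = 6)
v*(K(1*2, -2) + V) = 6*(2 + 15) = 6*17 = 102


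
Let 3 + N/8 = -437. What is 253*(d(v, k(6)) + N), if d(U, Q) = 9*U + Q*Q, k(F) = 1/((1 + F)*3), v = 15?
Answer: -377674352/441 ≈ -8.5640e+5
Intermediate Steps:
N = -3520 (N = -24 + 8*(-437) = -24 - 3496 = -3520)
k(F) = 1/(3 + 3*F)
d(U, Q) = Q**2 + 9*U (d(U, Q) = 9*U + Q**2 = Q**2 + 9*U)
253*(d(v, k(6)) + N) = 253*(((1/(3*(1 + 6)))**2 + 9*15) - 3520) = 253*((((1/3)/7)**2 + 135) - 3520) = 253*((((1/3)*(1/7))**2 + 135) - 3520) = 253*(((1/21)**2 + 135) - 3520) = 253*((1/441 + 135) - 3520) = 253*(59536/441 - 3520) = 253*(-1492784/441) = -377674352/441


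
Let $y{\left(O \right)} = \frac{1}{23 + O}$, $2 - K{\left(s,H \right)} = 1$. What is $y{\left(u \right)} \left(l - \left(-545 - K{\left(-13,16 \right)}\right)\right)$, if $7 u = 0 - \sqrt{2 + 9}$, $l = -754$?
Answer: $- \frac{117208}{12955} - \frac{728 \sqrt{11}}{12955} \approx -9.2337$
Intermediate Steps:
$K{\left(s,H \right)} = 1$ ($K{\left(s,H \right)} = 2 - 1 = 1$)
$u = - \frac{\sqrt{11}}{7}$ ($u = \frac{0 - \sqrt{2 + 9}}{7} = \frac{0 - \sqrt{11}}{7} = \frac{\left(-1\right) \sqrt{11}}{7} = - \frac{\sqrt{11}}{7} \approx -0.4738$)
$y{\left(u \right)} \left(l - \left(-545 - K{\left(-13,16 \right)}\right)\right) = \frac{-754 + \left(\left(1 + \left(62 - -149\right)\right) - -334\right)}{23 - \frac{\sqrt{11}}{7}} = \frac{-754 + \left(\left(1 + \left(62 + 149\right)\right) + 334\right)}{23 - \frac{\sqrt{11}}{7}} = \frac{-754 + \left(\left(1 + 211\right) + 334\right)}{23 - \frac{\sqrt{11}}{7}} = \frac{-754 + \left(212 + 334\right)}{23 - \frac{\sqrt{11}}{7}} = \frac{-754 + 546}{23 - \frac{\sqrt{11}}{7}} = \frac{1}{23 - \frac{\sqrt{11}}{7}} \left(-208\right) = - \frac{208}{23 - \frac{\sqrt{11}}{7}}$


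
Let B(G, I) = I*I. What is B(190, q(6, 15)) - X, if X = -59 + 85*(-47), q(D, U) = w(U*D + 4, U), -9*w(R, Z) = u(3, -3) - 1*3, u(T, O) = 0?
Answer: 36487/9 ≈ 4054.1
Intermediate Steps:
w(R, Z) = 1/3 (w(R, Z) = -(0 - 1*3)/9 = -(0 - 3)/9 = -1/9*(-3) = 1/3)
q(D, U) = 1/3
B(G, I) = I**2
X = -4054 (X = -59 - 3995 = -4054)
B(190, q(6, 15)) - X = (1/3)**2 - 1*(-4054) = 1/9 + 4054 = 36487/9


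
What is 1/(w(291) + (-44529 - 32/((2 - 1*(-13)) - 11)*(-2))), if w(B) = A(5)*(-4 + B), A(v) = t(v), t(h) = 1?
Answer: -1/44226 ≈ -2.2611e-5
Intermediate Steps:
A(v) = 1
w(B) = -4 + B (w(B) = 1*(-4 + B) = -4 + B)
1/(w(291) + (-44529 - 32/((2 - 1*(-13)) - 11)*(-2))) = 1/((-4 + 291) + (-44529 - 32/((2 - 1*(-13)) - 11)*(-2))) = 1/(287 + (-44529 - 32/((2 + 13) - 11)*(-2))) = 1/(287 + (-44529 - 32/(15 - 11)*(-2))) = 1/(287 + (-44529 - 32/4*(-2))) = 1/(287 + (-44529 - 32*1/4*(-2))) = 1/(287 + (-44529 - 8*(-2))) = 1/(287 + (-44529 + 16)) = 1/(287 - 44513) = 1/(-44226) = -1/44226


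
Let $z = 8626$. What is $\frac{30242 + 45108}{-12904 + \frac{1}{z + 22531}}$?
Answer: $- \frac{17136350}{2934671} \approx -5.8393$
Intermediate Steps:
$\frac{30242 + 45108}{-12904 + \frac{1}{z + 22531}} = \frac{30242 + 45108}{-12904 + \frac{1}{8626 + 22531}} = \frac{75350}{-12904 + \frac{1}{31157}} = \frac{75350}{- \frac{402049927}{31157}} = 75350 \left(- \frac{31157}{402049927}\right) = - \frac{17136350}{2934671}$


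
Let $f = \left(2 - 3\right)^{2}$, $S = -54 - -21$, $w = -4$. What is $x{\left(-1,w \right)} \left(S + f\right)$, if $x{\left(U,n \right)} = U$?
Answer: $32$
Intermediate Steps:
$S = -33$ ($S = -54 + 21 = -33$)
$f = 1$ ($f = \left(-1\right)^{2} = 1$)
$x{\left(-1,w \right)} \left(S + f\right) = - (-33 + 1) = \left(-1\right) \left(-32\right) = 32$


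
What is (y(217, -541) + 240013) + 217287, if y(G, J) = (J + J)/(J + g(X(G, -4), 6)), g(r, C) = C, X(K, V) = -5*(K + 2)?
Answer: 244656582/535 ≈ 4.5730e+5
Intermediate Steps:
X(K, V) = -10 - 5*K (X(K, V) = -5*(2 + K) = -10 - 5*K)
y(G, J) = 2*J/(6 + J) (y(G, J) = (J + J)/(J + 6) = (2*J)/(6 + J) = 2*J/(6 + J))
(y(217, -541) + 240013) + 217287 = (2*(-541)/(6 - 541) + 240013) + 217287 = (2*(-541)/(-535) + 240013) + 217287 = (2*(-541)*(-1/535) + 240013) + 217287 = (1082/535 + 240013) + 217287 = 128408037/535 + 217287 = 244656582/535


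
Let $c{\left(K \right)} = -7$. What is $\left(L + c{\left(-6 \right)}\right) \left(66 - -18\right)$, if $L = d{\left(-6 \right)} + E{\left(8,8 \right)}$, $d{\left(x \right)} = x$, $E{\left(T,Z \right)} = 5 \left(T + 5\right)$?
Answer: $4368$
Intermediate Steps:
$E{\left(T,Z \right)} = 25 + 5 T$ ($E{\left(T,Z \right)} = 5 \left(5 + T\right) = 25 + 5 T$)
$L = 59$ ($L = -6 + \left(25 + 5 \cdot 8\right) = -6 + \left(25 + 40\right) = -6 + 65 = 59$)
$\left(L + c{\left(-6 \right)}\right) \left(66 - -18\right) = \left(59 - 7\right) \left(66 - -18\right) = 52 \left(66 + 18\right) = 52 \cdot 84 = 4368$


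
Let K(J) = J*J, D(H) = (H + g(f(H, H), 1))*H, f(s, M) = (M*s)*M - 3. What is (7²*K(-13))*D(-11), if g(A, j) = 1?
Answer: 910910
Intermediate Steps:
f(s, M) = -3 + s*M² (f(s, M) = s*M² - 3 = -3 + s*M²)
D(H) = H*(1 + H) (D(H) = (H + 1)*H = (1 + H)*H = H*(1 + H))
K(J) = J²
(7²*K(-13))*D(-11) = (7²*(-13)²)*(-11*(1 - 11)) = (49*169)*(-11*(-10)) = 8281*110 = 910910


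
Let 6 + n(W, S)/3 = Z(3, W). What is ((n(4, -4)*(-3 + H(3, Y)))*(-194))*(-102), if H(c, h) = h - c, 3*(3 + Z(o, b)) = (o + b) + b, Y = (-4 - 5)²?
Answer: -23745600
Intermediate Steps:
Y = 81 (Y = (-9)² = 81)
Z(o, b) = -3 + o/3 + 2*b/3 (Z(o, b) = -3 + ((o + b) + b)/3 = -3 + ((b + o) + b)/3 = -3 + (o + 2*b)/3 = -3 + (o/3 + 2*b/3) = -3 + o/3 + 2*b/3)
n(W, S) = -24 + 2*W (n(W, S) = -18 + 3*(-3 + (⅓)*3 + 2*W/3) = -18 + 3*(-3 + 1 + 2*W/3) = -18 + 3*(-2 + 2*W/3) = -18 + (-6 + 2*W) = -24 + 2*W)
((n(4, -4)*(-3 + H(3, Y)))*(-194))*(-102) = (((-24 + 2*4)*(-3 + (81 - 1*3)))*(-194))*(-102) = (((-24 + 8)*(-3 + (81 - 3)))*(-194))*(-102) = (-16*(-3 + 78)*(-194))*(-102) = (-16*75*(-194))*(-102) = -1200*(-194)*(-102) = 232800*(-102) = -23745600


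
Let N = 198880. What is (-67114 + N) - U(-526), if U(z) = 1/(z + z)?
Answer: 138617833/1052 ≈ 1.3177e+5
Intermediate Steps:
U(z) = 1/(2*z)
(-67114 + N) - U(-526) = (-67114 + 198880) - 1/(2*(-526)) = 131766 - (-1)/(2*526) = 131766 - 1*(-1/1052) = 131766 + 1/1052 = 138617833/1052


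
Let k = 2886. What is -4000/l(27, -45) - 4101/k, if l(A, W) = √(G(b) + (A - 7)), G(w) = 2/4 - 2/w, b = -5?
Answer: -1367/962 - 4000*√2090/209 ≈ -876.38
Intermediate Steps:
G(w) = ½ - 2/w (G(w) = 2*(¼) - 2/w = ½ - 2/w)
l(A, W) = √(-61/10 + A) (l(A, W) = √((½)*(-4 - 5)/(-5) + (A - 7)) = √((½)*(-⅕)*(-9) + (-7 + A)) = √(9/10 + (-7 + A)) = √(-61/10 + A))
-4000/l(27, -45) - 4101/k = -4000*10/√(-610 + 100*27) - 4101/2886 = -4000*10/√(-610 + 2700) - 4101*1/2886 = -4000*√2090/209 - 1367/962 = -1367/962 - 4000*√2090/209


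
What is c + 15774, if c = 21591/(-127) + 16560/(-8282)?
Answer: 8205197127/525907 ≈ 15602.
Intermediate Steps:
c = -90459891/525907 (c = 21591*(-1/127) + 16560*(-1/8282) = -21591/127 - 8280/4141 = -90459891/525907 ≈ -172.01)
c + 15774 = -90459891/525907 + 15774 = 8205197127/525907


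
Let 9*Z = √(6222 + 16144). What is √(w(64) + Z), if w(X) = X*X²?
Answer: √(2359296 + √22366)/3 ≈ 512.02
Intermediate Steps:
w(X) = X³
Z = √22366/9 (Z = √(6222 + 16144)/9 = √22366/9 ≈ 16.617)
√(w(64) + Z) = √(64³ + √22366/9) = √(262144 + √22366/9)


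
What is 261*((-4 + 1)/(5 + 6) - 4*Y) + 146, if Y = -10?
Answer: 115663/11 ≈ 10515.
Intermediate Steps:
261*((-4 + 1)/(5 + 6) - 4*Y) + 146 = 261*((-4 + 1)/(5 + 6) - 4*(-10)) + 146 = 261*(-3/11 + 40) + 146 = 261*(437/11) + 146 = 114057/11 + 146 = 115663/11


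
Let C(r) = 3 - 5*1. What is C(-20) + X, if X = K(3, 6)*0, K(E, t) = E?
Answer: -2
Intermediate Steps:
C(r) = -2 (C(r) = 3 - 5 = -2)
X = 0 (X = 3*0 = 0)
C(-20) + X = -2 + 0 = -2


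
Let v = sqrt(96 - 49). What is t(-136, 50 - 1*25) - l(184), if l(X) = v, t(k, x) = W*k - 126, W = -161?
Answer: 21770 - sqrt(47) ≈ 21763.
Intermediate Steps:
v = sqrt(47) ≈ 6.8557
t(k, x) = -126 - 161*k (t(k, x) = -161*k - 126 = -126 - 161*k)
l(X) = sqrt(47)
t(-136, 50 - 1*25) - l(184) = (-126 - 161*(-136)) - sqrt(47) = (-126 + 21896) - sqrt(47) = 21770 - sqrt(47)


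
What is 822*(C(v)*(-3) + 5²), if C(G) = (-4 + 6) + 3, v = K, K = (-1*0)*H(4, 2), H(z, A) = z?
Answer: 8220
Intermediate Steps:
K = 0 (K = -1*0*4 = 0*4 = 0)
v = 0
C(G) = 5 (C(G) = 2 + 3 = 5)
822*(C(v)*(-3) + 5²) = 822*(5*(-3) + 5²) = 822*(-15 + 25) = 822*10 = 8220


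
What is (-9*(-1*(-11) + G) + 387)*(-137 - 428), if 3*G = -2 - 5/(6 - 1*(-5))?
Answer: -1835685/11 ≈ -1.6688e+5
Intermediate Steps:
G = -9/11 (G = (-2 - 5/(6 - 1*(-5)))/3 = (-2 - 5/(6 + 5))/3 = (-2 - 5/11)/3 = (1/3)*(-27/11) = -9/11 ≈ -0.81818)
(-9*(-1*(-11) + G) + 387)*(-137 - 428) = (-9*(-1*(-11) - 9/11) + 387)*(-137 - 428) = (-9*(11 - 9/11) + 387)*(-565) = (-9*112/11 + 387)*(-565) = (-1008/11 + 387)*(-565) = (3249/11)*(-565) = -1835685/11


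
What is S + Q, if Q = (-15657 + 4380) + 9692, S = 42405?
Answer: 40820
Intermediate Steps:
Q = -1585 (Q = -11277 + 9692 = -1585)
S + Q = 42405 - 1585 = 40820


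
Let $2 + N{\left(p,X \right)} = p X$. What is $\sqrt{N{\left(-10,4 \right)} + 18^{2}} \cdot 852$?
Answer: $852 \sqrt{282} \approx 14308.0$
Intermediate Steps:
$N{\left(p,X \right)} = -2 + X p$ ($N{\left(p,X \right)} = -2 + p X = -2 + X p$)
$\sqrt{N{\left(-10,4 \right)} + 18^{2}} \cdot 852 = \sqrt{\left(-2 + 4 \left(-10\right)\right) + 18^{2}} \cdot 852 = \sqrt{\left(-2 - 40\right) + 324} \cdot 852 = \sqrt{-42 + 324} \cdot 852 = \sqrt{282} \cdot 852 = 852 \sqrt{282}$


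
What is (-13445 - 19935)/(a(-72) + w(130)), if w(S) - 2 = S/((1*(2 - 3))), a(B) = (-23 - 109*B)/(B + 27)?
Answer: 300420/2717 ≈ 110.57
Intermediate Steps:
a(B) = (-23 - 109*B)/(27 + B)
w(S) = 2 - S (w(S) = 2 + S/((1*(2 - 3))) = 2 + S/((1*(-1))) = 2 + S/(-1) = 2 + S*(-1) = 2 - S)
(-13445 - 19935)/(a(-72) + w(130)) = (-13445 - 19935)/((-23 - 109*(-72))/(27 - 72) + (2 - 1*130)) = -33380/((-23 + 7848)/(-45) + (2 - 130)) = -33380/(-1/45*7825 - 128) = -33380/(-1565/9 - 128) = -33380/(-2717/9) = -33380*(-9/2717) = 300420/2717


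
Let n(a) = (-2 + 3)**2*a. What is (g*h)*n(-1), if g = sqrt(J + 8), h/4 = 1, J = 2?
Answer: -4*sqrt(10) ≈ -12.649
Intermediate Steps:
n(a) = a (n(a) = 1**2*a = 1*a = a)
h = 4 (h = 4*1 = 4)
g = sqrt(10) (g = sqrt(2 + 8) = sqrt(10) ≈ 3.1623)
(g*h)*n(-1) = (sqrt(10)*4)*(-1) = (4*sqrt(10))*(-1) = -4*sqrt(10)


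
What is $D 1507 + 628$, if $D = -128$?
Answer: $-192268$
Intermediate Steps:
$D 1507 + 628 = \left(-128\right) 1507 + 628 = -192896 + 628 = -192268$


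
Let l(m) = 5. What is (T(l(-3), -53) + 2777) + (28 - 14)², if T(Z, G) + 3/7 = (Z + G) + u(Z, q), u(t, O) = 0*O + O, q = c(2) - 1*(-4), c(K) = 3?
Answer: 20521/7 ≈ 2931.6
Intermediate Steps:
q = 7 (q = 3 - 1*(-4) = 3 + 4 = 7)
u(t, O) = O (u(t, O) = 0 + O = O)
T(Z, G) = 46/7 + G + Z (T(Z, G) = -3/7 + ((Z + G) + 7) = -3/7 + ((G + Z) + 7) = -3/7 + (7 + G + Z) = 46/7 + G + Z)
(T(l(-3), -53) + 2777) + (28 - 14)² = ((46/7 - 53 + 5) + 2777) + (28 - 14)² = (-290/7 + 2777) + 14² = 19149/7 + 196 = 20521/7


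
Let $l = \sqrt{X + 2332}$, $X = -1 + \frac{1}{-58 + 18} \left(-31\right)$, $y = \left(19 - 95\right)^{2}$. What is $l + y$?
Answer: $5776 + \frac{\sqrt{932710}}{20} \approx 5824.3$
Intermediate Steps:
$y = 5776$ ($y = \left(-76\right)^{2} = 5776$)
$X = - \frac{9}{40}$ ($X = -1 + \frac{1}{-40} \left(-31\right) = -1 - - \frac{31}{40} = -1 + \frac{31}{40} = - \frac{9}{40} \approx -0.225$)
$l = \frac{\sqrt{932710}}{20}$ ($l = \sqrt{- \frac{9}{40} + 2332} = \sqrt{\frac{93271}{40}} = \frac{\sqrt{932710}}{20} \approx 48.288$)
$l + y = \frac{\sqrt{932710}}{20} + 5776 = 5776 + \frac{\sqrt{932710}}{20}$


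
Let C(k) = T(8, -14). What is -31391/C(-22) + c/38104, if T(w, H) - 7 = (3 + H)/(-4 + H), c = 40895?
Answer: -21524605337/5220248 ≈ -4123.3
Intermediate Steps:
T(w, H) = 7 + (3 + H)/(-4 + H)
C(k) = 137/18 (C(k) = (-25 + 8*(-14))/(-4 - 14) = (-25 - 112)/(-18) = -1/18*(-137) = 137/18)
-31391/C(-22) + c/38104 = -31391/137/18 + 40895/38104 = -31391*18/137 + 40895*(1/38104) = -565038/137 + 40895/38104 = -21524605337/5220248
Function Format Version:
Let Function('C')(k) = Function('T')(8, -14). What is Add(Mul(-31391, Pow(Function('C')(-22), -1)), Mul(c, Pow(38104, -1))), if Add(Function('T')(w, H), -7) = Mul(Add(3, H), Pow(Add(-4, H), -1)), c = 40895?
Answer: Rational(-21524605337, 5220248) ≈ -4123.3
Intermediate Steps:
Function('T')(w, H) = Add(7, Mul(Pow(Add(-4, H), -1), Add(3, H))) (Function('T')(w, H) = Add(7, Mul(Add(3, H), Pow(Add(-4, H), -1))) = Add(7, Mul(Pow(Add(-4, H), -1), Add(3, H))))
Function('C')(k) = Rational(137, 18) (Function('C')(k) = Mul(Pow(Add(-4, -14), -1), Add(-25, Mul(8, -14))) = Mul(Pow(-18, -1), Add(-25, -112)) = Mul(Rational(-1, 18), -137) = Rational(137, 18))
Add(Mul(-31391, Pow(Function('C')(-22), -1)), Mul(c, Pow(38104, -1))) = Add(Mul(-31391, Pow(Rational(137, 18), -1)), Mul(40895, Pow(38104, -1))) = Add(Mul(-31391, Rational(18, 137)), Mul(40895, Rational(1, 38104))) = Add(Rational(-565038, 137), Rational(40895, 38104)) = Rational(-21524605337, 5220248)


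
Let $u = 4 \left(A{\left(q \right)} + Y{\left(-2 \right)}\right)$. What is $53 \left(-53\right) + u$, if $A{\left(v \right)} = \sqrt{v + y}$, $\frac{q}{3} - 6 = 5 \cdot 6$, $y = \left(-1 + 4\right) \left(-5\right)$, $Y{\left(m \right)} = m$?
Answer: $-2817 + 4 \sqrt{93} \approx -2778.4$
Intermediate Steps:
$y = -15$ ($y = 3 \left(-5\right) = -15$)
$q = 108$ ($q = 18 + 3 \cdot 5 \cdot 6 = 18 + 3 \cdot 30 = 18 + 90 = 108$)
$A{\left(v \right)} = \sqrt{-15 + v}$ ($A{\left(v \right)} = \sqrt{v - 15} = \sqrt{-15 + v}$)
$u = -8 + 4 \sqrt{93}$ ($u = 4 \left(\sqrt{-15 + 108} - 2\right) = 4 \left(\sqrt{93} - 2\right) = 4 \left(-2 + \sqrt{93}\right) = -8 + 4 \sqrt{93} \approx 30.575$)
$53 \left(-53\right) + u = 53 \left(-53\right) - \left(8 - 4 \sqrt{93}\right) = -2809 - \left(8 - 4 \sqrt{93}\right) = -2817 + 4 \sqrt{93}$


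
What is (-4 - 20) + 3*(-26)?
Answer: -102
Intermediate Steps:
(-4 - 20) + 3*(-26) = -24 - 78 = -102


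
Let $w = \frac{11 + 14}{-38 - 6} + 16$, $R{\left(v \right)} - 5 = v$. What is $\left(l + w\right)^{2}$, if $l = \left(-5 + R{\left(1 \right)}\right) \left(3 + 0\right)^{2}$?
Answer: $\frac{1155625}{1936} \approx 596.91$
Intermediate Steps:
$R{\left(v \right)} = 5 + v$
$l = 9$ ($l = \left(-5 + \left(5 + 1\right)\right) \left(3 + 0\right)^{2} = \left(-5 + 6\right) 3^{2} = 1 \cdot 9 = 9$)
$w = \frac{679}{44}$ ($w = \frac{25}{-44} + 16 = 25 \left(- \frac{1}{44}\right) + 16 = - \frac{25}{44} + 16 = \frac{679}{44} \approx 15.432$)
$\left(l + w\right)^{2} = \left(9 + \frac{679}{44}\right)^{2} = \left(\frac{1075}{44}\right)^{2} = \frac{1155625}{1936}$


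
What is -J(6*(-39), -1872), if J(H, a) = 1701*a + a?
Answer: 3186144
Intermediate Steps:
J(H, a) = 1702*a
-J(6*(-39), -1872) = -1702*(-1872) = -1*(-3186144) = 3186144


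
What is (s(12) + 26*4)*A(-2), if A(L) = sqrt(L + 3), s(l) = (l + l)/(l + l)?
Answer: 105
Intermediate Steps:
s(l) = 1 (s(l) = (2*l)/((2*l)) = (2*l)*(1/(2*l)) = 1)
A(L) = sqrt(3 + L)
(s(12) + 26*4)*A(-2) = (1 + 26*4)*sqrt(3 - 2) = (1 + 104)*sqrt(1) = 105*1 = 105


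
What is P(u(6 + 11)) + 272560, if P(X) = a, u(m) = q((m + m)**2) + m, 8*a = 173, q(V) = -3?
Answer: 2180653/8 ≈ 2.7258e+5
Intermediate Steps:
a = 173/8 (a = (1/8)*173 = 173/8 ≈ 21.625)
u(m) = -3 + m
P(X) = 173/8
P(u(6 + 11)) + 272560 = 173/8 + 272560 = 2180653/8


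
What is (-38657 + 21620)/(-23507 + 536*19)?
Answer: 5679/4441 ≈ 1.2788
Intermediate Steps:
(-38657 + 21620)/(-23507 + 536*19) = -17037/(-23507 + 10184) = -17037/(-13323) = -17037*(-1/13323) = 5679/4441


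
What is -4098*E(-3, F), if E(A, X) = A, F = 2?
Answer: 12294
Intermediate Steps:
-4098*E(-3, F) = -4098*(-3) = 12294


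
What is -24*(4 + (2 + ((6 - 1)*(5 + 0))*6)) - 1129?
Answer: -4873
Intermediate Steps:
-24*(4 + (2 + ((6 - 1)*(5 + 0))*6)) - 1129 = -24*(4 + (2 + (5*5)*6)) - 1129 = -24*(4 + (2 + 25*6)) - 1129 = -24*(4 + (2 + 150)) - 1129 = -24*(4 + 152) - 1129 = -24*156 - 1129 = -8*468 - 1129 = -3744 - 1129 = -4873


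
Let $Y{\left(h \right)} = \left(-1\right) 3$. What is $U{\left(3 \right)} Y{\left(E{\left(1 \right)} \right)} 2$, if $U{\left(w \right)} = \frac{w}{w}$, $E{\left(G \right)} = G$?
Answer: $-6$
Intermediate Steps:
$U{\left(w \right)} = 1$
$Y{\left(h \right)} = -3$
$U{\left(3 \right)} Y{\left(E{\left(1 \right)} \right)} 2 = 1 \left(-3\right) 2 = \left(-3\right) 2 = -6$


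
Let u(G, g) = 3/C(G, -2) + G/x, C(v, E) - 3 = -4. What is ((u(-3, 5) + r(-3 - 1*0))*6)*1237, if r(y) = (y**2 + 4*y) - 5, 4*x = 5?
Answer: -497274/5 ≈ -99455.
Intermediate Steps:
C(v, E) = -1 (C(v, E) = 3 - 4 = -1)
x = 5/4 (x = (1/4)*5 = 5/4 ≈ 1.2500)
u(G, g) = -3 + 4*G/5 (u(G, g) = 3/(-1) + G/(5/4) = 3*(-1) + G*(4/5) = -3 + 4*G/5)
r(y) = -5 + y**2 + 4*y
((u(-3, 5) + r(-3 - 1*0))*6)*1237 = (((-3 + (4/5)*(-3)) + (-5 + (-3 - 1*0)**2 + 4*(-3 - 1*0)))*6)*1237 = (((-3 - 12/5) + (-5 + (-3 + 0)**2 + 4*(-3 + 0)))*6)*1237 = ((-27/5 + (-5 + (-3)**2 + 4*(-3)))*6)*1237 = ((-27/5 + (-5 + 9 - 12))*6)*1237 = ((-27/5 - 8)*6)*1237 = -67/5*6*1237 = -402/5*1237 = -497274/5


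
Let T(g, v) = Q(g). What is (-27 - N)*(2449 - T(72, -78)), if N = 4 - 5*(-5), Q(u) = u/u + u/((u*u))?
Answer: -1233785/9 ≈ -1.3709e+5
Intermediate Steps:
Q(u) = 1 + 1/u (Q(u) = 1 + u/(u**2) = 1 + u/u**2 = 1 + 1/u)
T(g, v) = (1 + g)/g
N = 29 (N = 4 + 25 = 29)
(-27 - N)*(2449 - T(72, -78)) = (-27 - 1*29)*(2449 - (1 + 72)/72) = (-27 - 29)*(2449 - 73/72) = -56*(2449 - 1*73/72) = -56*(2449 - 73/72) = -56*176255/72 = -1233785/9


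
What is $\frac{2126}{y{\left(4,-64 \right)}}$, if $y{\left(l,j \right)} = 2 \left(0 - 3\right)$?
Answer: $- \frac{1063}{3} \approx -354.33$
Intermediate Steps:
$y{\left(l,j \right)} = -6$ ($y{\left(l,j \right)} = 2 \left(-3\right) = -6$)
$\frac{2126}{y{\left(4,-64 \right)}} = \frac{2126}{-6} = 2126 \left(- \frac{1}{6}\right) = - \frac{1063}{3}$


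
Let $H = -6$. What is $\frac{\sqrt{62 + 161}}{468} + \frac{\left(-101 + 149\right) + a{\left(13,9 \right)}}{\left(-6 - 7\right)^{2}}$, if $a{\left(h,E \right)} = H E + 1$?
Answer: $- \frac{5}{169} + \frac{\sqrt{223}}{468} \approx 0.0023227$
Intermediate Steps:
$a{\left(h,E \right)} = 1 - 6 E$ ($a{\left(h,E \right)} = - 6 E + 1 = 1 - 6 E$)
$\frac{\sqrt{62 + 161}}{468} + \frac{\left(-101 + 149\right) + a{\left(13,9 \right)}}{\left(-6 - 7\right)^{2}} = \frac{\sqrt{62 + 161}}{468} + \frac{\left(-101 + 149\right) + \left(1 - 54\right)}{\left(-6 - 7\right)^{2}} = \sqrt{223} \cdot \frac{1}{468} + \frac{48 + \left(1 - 54\right)}{\left(-13\right)^{2}} = \frac{\sqrt{223}}{468} + \frac{48 - 53}{169} = \frac{\sqrt{223}}{468} - \frac{5}{169} = - \frac{5}{169} + \frac{\sqrt{223}}{468}$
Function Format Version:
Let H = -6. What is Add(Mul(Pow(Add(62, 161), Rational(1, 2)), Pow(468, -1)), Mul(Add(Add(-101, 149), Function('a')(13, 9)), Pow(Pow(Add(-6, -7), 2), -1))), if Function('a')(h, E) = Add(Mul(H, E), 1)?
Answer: Add(Rational(-5, 169), Mul(Rational(1, 468), Pow(223, Rational(1, 2)))) ≈ 0.0023227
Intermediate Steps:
Function('a')(h, E) = Add(1, Mul(-6, E)) (Function('a')(h, E) = Add(Mul(-6, E), 1) = Add(1, Mul(-6, E)))
Add(Mul(Pow(Add(62, 161), Rational(1, 2)), Pow(468, -1)), Mul(Add(Add(-101, 149), Function('a')(13, 9)), Pow(Pow(Add(-6, -7), 2), -1))) = Add(Mul(Pow(Add(62, 161), Rational(1, 2)), Pow(468, -1)), Mul(Add(Add(-101, 149), Add(1, Mul(-6, 9))), Pow(Pow(Add(-6, -7), 2), -1))) = Add(Mul(Pow(223, Rational(1, 2)), Rational(1, 468)), Mul(Add(48, Add(1, -54)), Pow(Pow(-13, 2), -1))) = Add(Mul(Rational(1, 468), Pow(223, Rational(1, 2))), Mul(Add(48, -53), Pow(169, -1))) = Add(Mul(Rational(1, 468), Pow(223, Rational(1, 2))), Mul(-5, Rational(1, 169))) = Add(Mul(Rational(1, 468), Pow(223, Rational(1, 2))), Rational(-5, 169)) = Add(Rational(-5, 169), Mul(Rational(1, 468), Pow(223, Rational(1, 2))))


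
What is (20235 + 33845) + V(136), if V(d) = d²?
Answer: 72576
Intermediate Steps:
(20235 + 33845) + V(136) = (20235 + 33845) + 136² = 54080 + 18496 = 72576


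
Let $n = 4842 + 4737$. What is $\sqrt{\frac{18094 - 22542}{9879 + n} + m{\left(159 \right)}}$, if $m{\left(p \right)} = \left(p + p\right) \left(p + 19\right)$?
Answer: $\frac{2 \sqrt{148826159363}}{3243} \approx 237.92$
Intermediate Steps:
$m{\left(p \right)} = 2 p \left(19 + p\right)$
$n = 9579$
$\sqrt{\frac{18094 - 22542}{9879 + n} + m{\left(159 \right)}} = \sqrt{\frac{18094 - 22542}{9879 + 9579} + 2 \cdot 159 \left(19 + 159\right)} = \sqrt{- \frac{4448}{19458} + 2 \cdot 159 \cdot 178} = \sqrt{\left(-4448\right) \frac{1}{19458} + 56604} = \sqrt{- \frac{2224}{9729} + 56604} = \sqrt{\frac{550698092}{9729}} = \frac{2 \sqrt{148826159363}}{3243}$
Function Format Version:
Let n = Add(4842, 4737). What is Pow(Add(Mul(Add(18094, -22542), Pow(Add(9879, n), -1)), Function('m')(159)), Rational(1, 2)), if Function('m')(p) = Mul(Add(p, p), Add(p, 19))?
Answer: Mul(Rational(2, 3243), Pow(148826159363, Rational(1, 2))) ≈ 237.92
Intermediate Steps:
Function('m')(p) = Mul(2, p, Add(19, p)) (Function('m')(p) = Mul(Mul(2, p), Add(19, p)) = Mul(2, p, Add(19, p)))
n = 9579
Pow(Add(Mul(Add(18094, -22542), Pow(Add(9879, n), -1)), Function('m')(159)), Rational(1, 2)) = Pow(Add(Mul(Add(18094, -22542), Pow(Add(9879, 9579), -1)), Mul(2, 159, Add(19, 159))), Rational(1, 2)) = Pow(Add(Mul(-4448, Pow(19458, -1)), Mul(2, 159, 178)), Rational(1, 2)) = Pow(Add(Mul(-4448, Rational(1, 19458)), 56604), Rational(1, 2)) = Pow(Add(Rational(-2224, 9729), 56604), Rational(1, 2)) = Pow(Rational(550698092, 9729), Rational(1, 2)) = Mul(Rational(2, 3243), Pow(148826159363, Rational(1, 2)))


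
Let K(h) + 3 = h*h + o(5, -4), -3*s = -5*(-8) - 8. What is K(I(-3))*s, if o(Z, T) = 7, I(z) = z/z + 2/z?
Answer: -1184/27 ≈ -43.852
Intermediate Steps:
I(z) = 1 + 2/z
s = -32/3 (s = -(-5*(-8) - 8)/3 = -(40 - 8)/3 = -⅓*32 = -32/3 ≈ -10.667)
K(h) = 4 + h² (K(h) = -3 + (h*h + 7) = -3 + (h² + 7) = -3 + (7 + h²) = 4 + h²)
K(I(-3))*s = (4 + ((2 - 3)/(-3))²)*(-32/3) = (4 + (-⅓*(-1))²)*(-32/3) = (4 + (⅓)²)*(-32/3) = (4 + ⅑)*(-32/3) = (37/9)*(-32/3) = -1184/27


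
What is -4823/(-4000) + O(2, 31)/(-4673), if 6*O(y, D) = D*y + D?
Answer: 22475879/18692000 ≈ 1.2024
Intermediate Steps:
O(y, D) = D/6 + D*y/6 (O(y, D) = (D*y + D)/6 = (D + D*y)/6 = D/6 + D*y/6)
-4823/(-4000) + O(2, 31)/(-4673) = -4823/(-4000) + ((⅙)*31*(1 + 2))/(-4673) = -4823*(-1/4000) + ((⅙)*31*3)*(-1/4673) = 4823/4000 + (31/2)*(-1/4673) = 4823/4000 - 31/9346 = 22475879/18692000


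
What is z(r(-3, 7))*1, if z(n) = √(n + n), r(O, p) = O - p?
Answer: 2*I*√5 ≈ 4.4721*I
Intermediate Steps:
z(n) = √2*√n (z(n) = √(2*n) = √2*√n)
z(r(-3, 7))*1 = (√2*√(-3 - 1*7))*1 = (√2*√(-3 - 7))*1 = (√2*√(-10))*1 = (√2*(I*√10))*1 = (2*I*√5)*1 = 2*I*√5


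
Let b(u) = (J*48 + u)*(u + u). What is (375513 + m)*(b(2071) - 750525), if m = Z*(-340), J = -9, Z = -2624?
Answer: 7654479588349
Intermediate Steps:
m = 892160 (m = -2624*(-340) = 892160)
b(u) = 2*u*(-432 + u) (b(u) = (-9*48 + u)*(u + u) = (-432 + u)*(2*u) = 2*u*(-432 + u))
(375513 + m)*(b(2071) - 750525) = (375513 + 892160)*(2*2071*(-432 + 2071) - 750525) = 1267673*(2*2071*1639 - 750525) = 1267673*(6788738 - 750525) = 1267673*6038213 = 7654479588349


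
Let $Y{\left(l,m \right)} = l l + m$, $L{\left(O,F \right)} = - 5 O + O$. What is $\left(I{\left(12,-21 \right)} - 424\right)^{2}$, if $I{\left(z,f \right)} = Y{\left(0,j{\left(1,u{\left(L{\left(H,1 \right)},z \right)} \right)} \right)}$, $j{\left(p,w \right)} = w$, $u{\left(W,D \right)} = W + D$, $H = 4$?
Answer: $183184$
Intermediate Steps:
$L{\left(O,F \right)} = - 4 O$
$u{\left(W,D \right)} = D + W$
$Y{\left(l,m \right)} = m + l^{2}$ ($Y{\left(l,m \right)} = l^{2} + m = m + l^{2}$)
$I{\left(z,f \right)} = -16 + z$ ($I{\left(z,f \right)} = \left(z - 16\right) + 0^{2} = \left(z - 16\right) + 0 = \left(-16 + z\right) + 0 = -16 + z$)
$\left(I{\left(12,-21 \right)} - 424\right)^{2} = \left(\left(-16 + 12\right) - 424\right)^{2} = \left(-4 - 424\right)^{2} = \left(-428\right)^{2} = 183184$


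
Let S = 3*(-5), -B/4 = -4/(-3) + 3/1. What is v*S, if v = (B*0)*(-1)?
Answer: 0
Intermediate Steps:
B = -52/3 (B = -4*(-4/(-3) + 3/1) = -4*(-4*(-⅓) + 3*1) = -4*(4/3 + 3) = -4*13/3 = -52/3 ≈ -17.333)
S = -15
v = 0 (v = -52/3*0*(-1) = 0*(-1) = 0)
v*S = 0*(-15) = 0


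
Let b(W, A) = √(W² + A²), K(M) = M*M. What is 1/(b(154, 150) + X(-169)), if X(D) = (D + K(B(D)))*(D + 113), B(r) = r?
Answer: -198744/315993414511 - √11554/1263973658044 ≈ -6.2903e-7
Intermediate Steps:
K(M) = M²
X(D) = (113 + D)*(D + D²) (X(D) = (D + D²)*(D + 113) = (D + D²)*(113 + D) = (113 + D)*(D + D²))
b(W, A) = √(A² + W²)
1/(b(154, 150) + X(-169)) = 1/(√(150² + 154²) - 169*(113 + (-169)² + 114*(-169))) = 1/(√(22500 + 23716) - 169*(113 + 28561 - 19266)) = 1/(√46216 - 169*9408) = 1/(2*√11554 - 1589952) = 1/(-1589952 + 2*√11554)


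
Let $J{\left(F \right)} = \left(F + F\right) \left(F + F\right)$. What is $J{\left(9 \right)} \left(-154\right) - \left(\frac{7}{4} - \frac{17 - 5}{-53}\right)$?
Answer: $- \frac{10578371}{212} \approx -49898.0$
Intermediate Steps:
$J{\left(F \right)} = 4 F^{2}$ ($J{\left(F \right)} = 2 F 2 F = 4 F^{2}$)
$J{\left(9 \right)} \left(-154\right) - \left(\frac{7}{4} - \frac{17 - 5}{-53}\right) = 4 \cdot 9^{2} \left(-154\right) - \left(\frac{7}{4} - \frac{17 - 5}{-53}\right) = 4 \cdot 81 \left(-154\right) - \left(\frac{7}{4} - \left(17 - 5\right) \left(- \frac{1}{53}\right)\right) = 324 \left(-154\right) + \left(- \frac{7}{4} + 12 \left(- \frac{1}{53}\right)\right) = -49896 - \frac{419}{212} = - \frac{10578371}{212}$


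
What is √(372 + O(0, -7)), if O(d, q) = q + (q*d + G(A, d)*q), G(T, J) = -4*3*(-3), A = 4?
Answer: √113 ≈ 10.630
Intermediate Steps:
G(T, J) = 36 (G(T, J) = -12*(-3) = 36)
O(d, q) = 37*q + d*q (O(d, q) = q + (q*d + 36*q) = q + (d*q + 36*q) = q + (36*q + d*q) = 37*q + d*q)
√(372 + O(0, -7)) = √(372 - 7*(37 + 0)) = √(372 - 7*37) = √(372 - 259) = √113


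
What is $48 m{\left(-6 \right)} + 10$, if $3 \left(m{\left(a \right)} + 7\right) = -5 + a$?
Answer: $-502$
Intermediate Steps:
$m{\left(a \right)} = - \frac{26}{3} + \frac{a}{3}$ ($m{\left(a \right)} = -7 + \frac{-5 + a}{3} = -7 + \left(- \frac{5}{3} + \frac{a}{3}\right) = - \frac{26}{3} + \frac{a}{3}$)
$48 m{\left(-6 \right)} + 10 = 48 \left(- \frac{26}{3} + \frac{1}{3} \left(-6\right)\right) + 10 = 48 \left(- \frac{26}{3} - 2\right) + 10 = 48 \left(- \frac{32}{3}\right) + 10 = -512 + 10 = -502$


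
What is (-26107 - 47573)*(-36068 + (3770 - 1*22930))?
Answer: 4069199040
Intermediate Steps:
(-26107 - 47573)*(-36068 + (3770 - 1*22930)) = -73680*(-36068 + (3770 - 22930)) = -73680*(-36068 - 19160) = -73680*(-55228) = 4069199040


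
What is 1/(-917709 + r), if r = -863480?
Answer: -1/1781189 ≈ -5.6142e-7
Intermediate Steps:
1/(-917709 + r) = 1/(-917709 - 863480) = 1/(-1781189) = -1/1781189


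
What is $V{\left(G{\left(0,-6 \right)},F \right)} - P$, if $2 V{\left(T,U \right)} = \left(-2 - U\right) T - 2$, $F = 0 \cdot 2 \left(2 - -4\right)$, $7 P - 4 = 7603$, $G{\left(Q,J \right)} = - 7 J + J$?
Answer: $- \frac{7866}{7} \approx -1123.7$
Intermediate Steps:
$G{\left(Q,J \right)} = - 6 J$
$P = \frac{7607}{7}$ ($P = \frac{4}{7} + \frac{1}{7} \cdot 7603 = \frac{4}{7} + \frac{7603}{7} = \frac{7607}{7} \approx 1086.7$)
$F = 0$ ($F = 0 \left(2 + 4\right) = 0 \cdot 6 = 0$)
$V{\left(T,U \right)} = -1 + \frac{T \left(-2 - U\right)}{2}$ ($V{\left(T,U \right)} = \frac{\left(-2 - U\right) T - 2}{2} = \frac{T \left(-2 - U\right) - 2}{2} = \frac{-2 + T \left(-2 - U\right)}{2} = -1 + \frac{T \left(-2 - U\right)}{2}$)
$V{\left(G{\left(0,-6 \right)},F \right)} - P = \left(-1 - \left(-6\right) \left(-6\right) - \frac{1}{2} \left(\left(-6\right) \left(-6\right)\right) 0\right) - \frac{7607}{7} = \left(-1 - 36 - 18 \cdot 0\right) - \frac{7607}{7} = \left(-1 - 36 + 0\right) - \frac{7607}{7} = -37 - \frac{7607}{7} = - \frac{7866}{7}$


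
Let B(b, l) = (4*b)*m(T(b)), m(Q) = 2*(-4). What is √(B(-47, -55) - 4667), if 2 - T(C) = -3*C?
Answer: I*√3163 ≈ 56.241*I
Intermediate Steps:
T(C) = 2 + 3*C (T(C) = 2 - (-3)*C = 2 + 3*C)
m(Q) = -8
B(b, l) = -32*b (B(b, l) = (4*b)*(-8) = -32*b)
√(B(-47, -55) - 4667) = √(-32*(-47) - 4667) = √(1504 - 4667) = √(-3163) = I*√3163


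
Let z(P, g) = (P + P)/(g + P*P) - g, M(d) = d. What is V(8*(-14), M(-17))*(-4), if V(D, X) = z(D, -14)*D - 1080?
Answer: 9472672/895 ≈ 10584.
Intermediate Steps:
z(P, g) = -g + 2*P/(g + P²) (z(P, g) = (2*P)/(g + P²) - g = 2*P/(g + P²) - g = -g + 2*P/(g + P²))
V(D, X) = -1080 + D*(-196 + 2*D + 14*D²)/(-14 + D²) (V(D, X) = ((-1*(-14)² + 2*D - 1*(-14)*D²)/(-14 + D²))*D - 1080 = ((-1*196 + 2*D + 14*D²)/(-14 + D²))*D - 1080 = ((-196 + 2*D + 14*D²)/(-14 + D²))*D - 1080 = D*(-196 + 2*D + 14*D²)/(-14 + D²) - 1080 = -1080 + D*(-196 + 2*D + 14*D²)/(-14 + D²))
V(8*(-14), M(-17))*(-4) = (14*(1080 + (8*(-14))³ - 77*(8*(-14))² - 112*(-14))/(-14 + (8*(-14))²))*(-4) = (14*(1080 + (-112)³ - 77*(-112)² - 14*(-112))/(-14 + (-112)²))*(-4) = (14*(1080 - 1404928 - 77*12544 + 1568)/(-14 + 12544))*(-4) = (14*(1080 - 1404928 - 965888 + 1568)/12530)*(-4) = (14*(1/12530)*(-2368168))*(-4) = -2368168/895*(-4) = 9472672/895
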